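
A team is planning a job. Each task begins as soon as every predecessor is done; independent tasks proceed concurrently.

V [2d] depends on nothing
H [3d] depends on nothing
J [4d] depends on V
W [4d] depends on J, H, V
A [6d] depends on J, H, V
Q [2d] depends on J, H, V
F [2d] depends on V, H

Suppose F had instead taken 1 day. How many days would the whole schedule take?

The binding path is V→J→A = 2+4+6 = 12; finish at 12 days.
F is off the critical path — its longest chain is 5 days, giving 7 of slack.
That remains the longest chain; total 12 days.

12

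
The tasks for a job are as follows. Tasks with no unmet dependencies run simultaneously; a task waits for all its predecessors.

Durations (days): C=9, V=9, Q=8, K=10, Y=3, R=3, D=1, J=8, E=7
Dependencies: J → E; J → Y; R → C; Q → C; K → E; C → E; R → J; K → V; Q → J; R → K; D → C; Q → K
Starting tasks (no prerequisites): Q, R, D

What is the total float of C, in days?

3

Critical path: Q→K→V = 8+10+9 = 27, so the finish is 27 days.
C finishes as early as 17 and must finish by 20.
So C can slip 20 − 17 = 3 days.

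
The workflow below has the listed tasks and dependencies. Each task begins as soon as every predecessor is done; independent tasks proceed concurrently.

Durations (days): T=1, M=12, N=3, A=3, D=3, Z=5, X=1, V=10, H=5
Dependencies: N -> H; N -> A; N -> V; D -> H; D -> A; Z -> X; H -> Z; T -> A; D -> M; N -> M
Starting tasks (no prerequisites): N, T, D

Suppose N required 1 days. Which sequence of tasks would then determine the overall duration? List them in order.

Critical path before the change: N→M = 3+12 = 15 giving 15 days.
N lies on that path, so at 1 day the path becomes 13 days.
The binding chain switches to D→M = 3+12 = 15; finish 15 days.

D, M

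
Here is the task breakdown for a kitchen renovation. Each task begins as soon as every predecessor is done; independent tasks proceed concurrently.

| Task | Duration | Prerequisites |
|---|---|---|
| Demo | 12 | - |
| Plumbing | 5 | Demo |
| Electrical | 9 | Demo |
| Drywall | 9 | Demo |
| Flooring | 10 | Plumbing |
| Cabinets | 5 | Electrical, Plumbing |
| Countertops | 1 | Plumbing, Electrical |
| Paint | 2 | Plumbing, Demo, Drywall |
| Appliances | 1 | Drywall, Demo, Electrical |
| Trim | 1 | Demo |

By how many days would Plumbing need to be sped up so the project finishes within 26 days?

Current finish: 27 days; target: 26.
Plumbing is on every critical path, so each day cut from Plumbing cuts the finish by one (this holds down to a finish of 26).
Need 27 − 26 = 1 day off Plumbing → Plumbing becomes 4 days, finish becomes 26.

1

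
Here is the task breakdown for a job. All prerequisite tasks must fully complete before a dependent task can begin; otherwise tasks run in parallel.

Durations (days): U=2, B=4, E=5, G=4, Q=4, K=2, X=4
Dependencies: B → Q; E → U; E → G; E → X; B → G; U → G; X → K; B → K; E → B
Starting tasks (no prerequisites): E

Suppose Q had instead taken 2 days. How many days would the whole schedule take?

As given, the longest chain is E→B→Q = 5+4+4 = 13, so the finish is 13 days.
Q lies on that path, so at 2 days the path becomes 11 days.
New critical path: E→B→G = 5+4+4 = 13 ⇒ 13 days.

13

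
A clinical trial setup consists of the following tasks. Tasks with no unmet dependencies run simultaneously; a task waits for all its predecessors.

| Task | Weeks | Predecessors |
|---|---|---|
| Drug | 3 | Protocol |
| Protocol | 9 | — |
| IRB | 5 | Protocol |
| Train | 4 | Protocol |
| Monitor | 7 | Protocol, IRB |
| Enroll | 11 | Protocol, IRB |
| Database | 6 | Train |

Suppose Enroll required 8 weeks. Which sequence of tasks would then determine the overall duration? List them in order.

As given, the longest chain is Protocol→IRB→Enroll = 9+5+11 = 25, so the finish is 25 weeks.
Since Enroll is critical, the -3 change carries straight to that chain (now 22 weeks).
The critical path is still Protocol→IRB→Enroll; finish is now 22 weeks.

Protocol, IRB, Enroll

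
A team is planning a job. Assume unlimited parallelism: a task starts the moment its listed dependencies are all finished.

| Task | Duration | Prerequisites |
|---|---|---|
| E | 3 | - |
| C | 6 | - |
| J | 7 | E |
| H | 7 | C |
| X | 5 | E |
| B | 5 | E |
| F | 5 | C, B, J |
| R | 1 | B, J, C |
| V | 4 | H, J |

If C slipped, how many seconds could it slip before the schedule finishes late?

Critical path: C→H→V = 6+7+4 = 17, so the finish is 17 seconds.
Longest path through C: 17 seconds (earliest finish 6, latest finish 6).
Slack of C = 0 − 0 = 0 seconds.

0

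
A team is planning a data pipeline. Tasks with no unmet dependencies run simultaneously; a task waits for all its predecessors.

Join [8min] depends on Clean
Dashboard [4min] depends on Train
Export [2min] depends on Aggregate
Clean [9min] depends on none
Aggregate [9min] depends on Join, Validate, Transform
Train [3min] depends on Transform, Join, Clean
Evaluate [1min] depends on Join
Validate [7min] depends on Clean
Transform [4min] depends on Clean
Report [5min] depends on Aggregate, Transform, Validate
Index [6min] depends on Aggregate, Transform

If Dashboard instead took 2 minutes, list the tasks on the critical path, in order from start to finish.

Critical path before the change: Clean→Join→Aggregate→Index = 9+8+9+6 = 32 giving 32 minutes.
Dashboard has 8 minutes of float (longest path through it is 24).
No other chain overtakes it, so the finish is 32 minutes.

Clean, Join, Aggregate, Index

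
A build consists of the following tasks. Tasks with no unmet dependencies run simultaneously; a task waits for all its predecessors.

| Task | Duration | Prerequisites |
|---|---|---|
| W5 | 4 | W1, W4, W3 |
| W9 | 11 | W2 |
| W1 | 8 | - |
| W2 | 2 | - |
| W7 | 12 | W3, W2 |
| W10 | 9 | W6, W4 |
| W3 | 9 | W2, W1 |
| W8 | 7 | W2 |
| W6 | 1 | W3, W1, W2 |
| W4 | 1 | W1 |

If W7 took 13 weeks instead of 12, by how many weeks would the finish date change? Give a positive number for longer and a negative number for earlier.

1

Baseline: W1→W3→W7 = 8+9+12 = 29 → 29 weeks.
Since W7 is critical, the +1 change carries straight to that chain (now 30 weeks).
The critical path is still W1→W3→W7; finish is now 30 weeks.
Change in finish: 30 − 29 = +1 weeks.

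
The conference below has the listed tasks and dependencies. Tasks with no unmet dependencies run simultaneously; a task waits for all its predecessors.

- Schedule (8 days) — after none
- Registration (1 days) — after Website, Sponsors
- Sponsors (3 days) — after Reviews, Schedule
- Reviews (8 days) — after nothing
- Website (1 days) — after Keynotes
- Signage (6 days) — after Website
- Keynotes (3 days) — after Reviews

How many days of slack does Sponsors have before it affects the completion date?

The longest chain is Reviews→Keynotes→Website→Signage = 8+3+1+6 = 18; overall finish 18 days.
Sponsors finishes as early as 11 and must finish by 17.
Slack of Sponsors = 14 − 8 = 6 days.

6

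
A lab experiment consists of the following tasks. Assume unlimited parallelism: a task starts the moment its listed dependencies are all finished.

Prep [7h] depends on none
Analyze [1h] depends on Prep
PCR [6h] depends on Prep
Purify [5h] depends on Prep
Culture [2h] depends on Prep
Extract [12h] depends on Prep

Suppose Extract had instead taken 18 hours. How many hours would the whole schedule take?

25

Baseline: Prep→Extract = 7+12 = 19 → 19 hours.
Extract is on the critical path; changing it to 18 makes that path 25 hours.
The critical path is still Prep→Extract; finish is now 25 hours.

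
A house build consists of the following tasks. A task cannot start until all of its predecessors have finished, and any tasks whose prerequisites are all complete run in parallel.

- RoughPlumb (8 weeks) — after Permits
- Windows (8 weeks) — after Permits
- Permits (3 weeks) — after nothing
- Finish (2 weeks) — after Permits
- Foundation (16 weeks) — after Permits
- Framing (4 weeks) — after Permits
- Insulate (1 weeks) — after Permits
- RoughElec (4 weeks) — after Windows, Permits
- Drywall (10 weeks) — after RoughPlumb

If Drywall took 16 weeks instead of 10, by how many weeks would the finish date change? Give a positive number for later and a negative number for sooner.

6

Critical path before the change: Permits→RoughPlumb→Drywall = 3+8+10 = 21 giving 21 weeks.
Since Drywall is critical, the +6 change carries straight to that chain (now 27 weeks).
That remains the longest chain; total 27 weeks.
Change in finish: 27 − 21 = +6 weeks.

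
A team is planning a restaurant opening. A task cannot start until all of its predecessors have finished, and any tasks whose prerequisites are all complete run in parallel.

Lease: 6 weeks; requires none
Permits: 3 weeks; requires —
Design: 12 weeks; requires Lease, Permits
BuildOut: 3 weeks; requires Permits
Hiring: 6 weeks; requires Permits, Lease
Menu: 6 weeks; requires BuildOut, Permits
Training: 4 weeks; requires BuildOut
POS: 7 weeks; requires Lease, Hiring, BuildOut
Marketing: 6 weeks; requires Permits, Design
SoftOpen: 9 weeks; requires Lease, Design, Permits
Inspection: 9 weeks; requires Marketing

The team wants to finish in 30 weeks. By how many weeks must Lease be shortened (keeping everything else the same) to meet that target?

Current finish: 33 weeks; target: 30.
Lease is on every critical path, so each week cut from Lease cuts the finish by one (this holds down to a finish of 30).
Need 33 − 30 = 3 weeks off Lease → Lease becomes 3 weeks, finish becomes 30.

3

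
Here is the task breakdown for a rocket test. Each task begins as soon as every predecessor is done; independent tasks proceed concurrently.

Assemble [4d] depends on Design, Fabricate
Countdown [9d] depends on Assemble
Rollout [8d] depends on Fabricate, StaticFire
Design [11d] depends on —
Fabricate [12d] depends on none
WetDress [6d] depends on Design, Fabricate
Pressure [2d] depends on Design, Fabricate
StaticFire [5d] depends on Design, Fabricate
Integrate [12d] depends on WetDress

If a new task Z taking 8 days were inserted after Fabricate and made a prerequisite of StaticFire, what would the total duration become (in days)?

33

Originally the rocket test takes 30 days.
With Z inserted, StaticFire now waits for max(Design, Fabricate, Z).
New critical path: Fabricate→Z→StaticFire→Rollout = 12+8+5+8 = 33 ⇒ 33 days.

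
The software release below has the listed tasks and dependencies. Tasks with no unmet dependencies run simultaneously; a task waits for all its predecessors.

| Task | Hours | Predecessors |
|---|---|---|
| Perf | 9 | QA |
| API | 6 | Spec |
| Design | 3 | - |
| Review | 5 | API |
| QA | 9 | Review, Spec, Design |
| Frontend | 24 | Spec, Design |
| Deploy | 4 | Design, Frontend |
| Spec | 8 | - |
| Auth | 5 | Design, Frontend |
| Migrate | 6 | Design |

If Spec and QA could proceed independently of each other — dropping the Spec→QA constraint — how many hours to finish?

Original critical path: Spec→Frontend→Auth = 8+24+5 = 37 ⇒ 37 hours.
Dropping Spec→QA doesn't change QA's earliest start (19); another predecessor still binds.
New critical path: Spec→Frontend→Auth = 8+24+5 = 37 ⇒ 37 hours.

37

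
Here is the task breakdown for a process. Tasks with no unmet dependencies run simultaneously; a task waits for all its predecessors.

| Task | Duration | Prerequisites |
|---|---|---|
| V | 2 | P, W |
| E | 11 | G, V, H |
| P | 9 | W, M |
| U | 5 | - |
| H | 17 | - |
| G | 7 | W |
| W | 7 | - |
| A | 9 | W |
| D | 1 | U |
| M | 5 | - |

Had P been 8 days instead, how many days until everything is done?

28

Actual critical path: W→P→V→E = 7+9+2+11 = 29 ⇒ 29 days.
Since P is critical, the -1 change carries straight to that chain (now 28 days).
The binding chain switches to H→E = 17+11 = 28; finish 28 days.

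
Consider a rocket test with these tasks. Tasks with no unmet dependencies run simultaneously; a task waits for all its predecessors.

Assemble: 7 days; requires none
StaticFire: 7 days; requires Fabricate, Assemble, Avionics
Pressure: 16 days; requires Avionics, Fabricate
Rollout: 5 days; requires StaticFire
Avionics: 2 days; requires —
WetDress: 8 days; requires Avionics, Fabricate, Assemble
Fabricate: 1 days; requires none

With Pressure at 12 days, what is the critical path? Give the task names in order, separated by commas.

Assemble, StaticFire, Rollout

Baseline: Assemble→StaticFire→Rollout = 7+7+5 = 19 → 19 days.
Pressure is off the critical path — its longest chain is 18 days, giving 1 of slack.
No other chain overtakes it, so the finish is 19 days.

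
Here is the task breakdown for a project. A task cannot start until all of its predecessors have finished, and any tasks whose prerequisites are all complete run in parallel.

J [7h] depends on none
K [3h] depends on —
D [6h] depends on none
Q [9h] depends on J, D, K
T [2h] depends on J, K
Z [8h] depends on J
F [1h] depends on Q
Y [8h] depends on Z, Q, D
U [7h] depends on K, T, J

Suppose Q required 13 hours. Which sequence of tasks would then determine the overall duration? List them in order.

J, Q, Y

As given, the longest chain is J→Q→Y = 7+9+8 = 24, so the finish is 24 hours.
Since Q is critical, the +4 change carries straight to that chain (now 28 hours).
No other chain overtakes it, so the finish is 28 hours.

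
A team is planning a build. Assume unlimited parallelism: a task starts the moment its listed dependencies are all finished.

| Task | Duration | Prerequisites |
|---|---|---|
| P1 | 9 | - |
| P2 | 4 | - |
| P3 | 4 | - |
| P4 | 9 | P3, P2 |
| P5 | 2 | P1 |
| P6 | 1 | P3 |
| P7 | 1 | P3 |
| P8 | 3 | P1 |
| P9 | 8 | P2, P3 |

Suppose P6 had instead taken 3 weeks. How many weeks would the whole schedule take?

Baseline: P2→P4 = 4+9 = 13 → 13 weeks.
The longest path through P6 is only 5 weeks, so P6 has float 8.
No other chain overtakes it, so the finish is 13 weeks.

13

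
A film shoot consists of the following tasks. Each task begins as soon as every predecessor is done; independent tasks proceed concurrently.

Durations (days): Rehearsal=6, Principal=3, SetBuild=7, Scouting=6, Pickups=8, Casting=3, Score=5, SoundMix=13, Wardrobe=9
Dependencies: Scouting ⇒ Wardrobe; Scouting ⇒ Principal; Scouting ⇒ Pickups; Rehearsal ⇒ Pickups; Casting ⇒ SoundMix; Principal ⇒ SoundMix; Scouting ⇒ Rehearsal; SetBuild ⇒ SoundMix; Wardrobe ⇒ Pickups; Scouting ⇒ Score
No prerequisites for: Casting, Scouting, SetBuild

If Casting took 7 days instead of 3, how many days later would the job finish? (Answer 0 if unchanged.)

0

Baseline: Scouting→Wardrobe→Pickups = 6+9+8 = 23 → 23 days.
Casting has 7 days of float (longest path through it is 16).
No other chain overtakes it, so the finish is 23 days.
Change in finish: 23 − 23 = +0 days.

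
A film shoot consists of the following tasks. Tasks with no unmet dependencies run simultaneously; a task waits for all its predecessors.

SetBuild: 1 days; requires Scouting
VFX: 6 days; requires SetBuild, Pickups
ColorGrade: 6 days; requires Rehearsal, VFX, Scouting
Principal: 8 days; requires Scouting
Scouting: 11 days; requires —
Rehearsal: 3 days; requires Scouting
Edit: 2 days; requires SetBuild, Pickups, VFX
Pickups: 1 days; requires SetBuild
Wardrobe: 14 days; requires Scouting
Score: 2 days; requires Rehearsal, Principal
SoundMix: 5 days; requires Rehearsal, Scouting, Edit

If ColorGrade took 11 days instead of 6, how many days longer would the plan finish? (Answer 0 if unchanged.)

4

Actual critical path: Scouting→SetBuild→Pickups→VFX→Edit→SoundMix = 11+1+1+6+2+5 = 26 ⇒ 26 days.
ColorGrade has 1 day of float (longest path through it is 25).
New critical path: Scouting→SetBuild→Pickups→VFX→ColorGrade = 11+1+1+6+11 = 30 ⇒ 30 days.
Change in finish: 30 − 26 = +4 days.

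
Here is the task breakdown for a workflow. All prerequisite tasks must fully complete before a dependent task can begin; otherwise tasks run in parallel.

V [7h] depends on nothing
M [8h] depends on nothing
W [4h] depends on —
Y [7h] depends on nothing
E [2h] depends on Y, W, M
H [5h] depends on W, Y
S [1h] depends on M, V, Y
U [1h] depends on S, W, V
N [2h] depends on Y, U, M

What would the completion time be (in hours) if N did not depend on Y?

12

Original critical path: M→S→U→N = 8+1+1+2 = 12 ⇒ 12 hours.
Dropping Y→N doesn't change N's earliest start (10); another predecessor still binds.
New critical path: M→S→U→N = 8+1+1+2 = 12 ⇒ 12 hours.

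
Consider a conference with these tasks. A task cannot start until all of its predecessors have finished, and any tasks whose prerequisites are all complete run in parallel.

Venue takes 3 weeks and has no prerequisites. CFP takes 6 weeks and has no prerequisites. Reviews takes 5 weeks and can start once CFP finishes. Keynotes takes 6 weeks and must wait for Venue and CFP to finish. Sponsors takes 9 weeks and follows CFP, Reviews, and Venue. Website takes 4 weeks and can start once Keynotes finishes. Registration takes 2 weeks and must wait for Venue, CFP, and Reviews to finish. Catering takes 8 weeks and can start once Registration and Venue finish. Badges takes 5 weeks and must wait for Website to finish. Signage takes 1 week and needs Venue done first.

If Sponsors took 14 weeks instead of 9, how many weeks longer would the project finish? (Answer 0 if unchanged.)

Baseline: CFP→Reviews→Registration→Catering = 6+5+2+8 = 21 → 21 weeks.
Sponsors has 1 week of float (longest path through it is 20).
The binding chain switches to CFP→Reviews→Sponsors = 6+5+14 = 25; finish 25 weeks.
Change in finish: 25 − 21 = +4 weeks.

4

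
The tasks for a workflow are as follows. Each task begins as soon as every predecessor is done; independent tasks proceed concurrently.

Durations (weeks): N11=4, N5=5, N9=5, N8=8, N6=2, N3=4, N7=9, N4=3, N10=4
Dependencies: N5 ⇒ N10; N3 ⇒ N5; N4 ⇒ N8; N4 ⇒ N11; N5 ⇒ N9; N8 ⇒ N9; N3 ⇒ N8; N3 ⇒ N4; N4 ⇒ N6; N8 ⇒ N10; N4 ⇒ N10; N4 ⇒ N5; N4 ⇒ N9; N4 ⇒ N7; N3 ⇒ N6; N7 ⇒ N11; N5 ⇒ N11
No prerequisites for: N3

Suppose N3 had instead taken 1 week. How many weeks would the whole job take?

Actual critical path: N3→N4→N7→N11 = 4+3+9+4 = 20 ⇒ 20 weeks.
Since N3 is critical, the -3 change carries straight to that chain (now 17 weeks).
No other chain overtakes it, so the finish is 17 weeks.

17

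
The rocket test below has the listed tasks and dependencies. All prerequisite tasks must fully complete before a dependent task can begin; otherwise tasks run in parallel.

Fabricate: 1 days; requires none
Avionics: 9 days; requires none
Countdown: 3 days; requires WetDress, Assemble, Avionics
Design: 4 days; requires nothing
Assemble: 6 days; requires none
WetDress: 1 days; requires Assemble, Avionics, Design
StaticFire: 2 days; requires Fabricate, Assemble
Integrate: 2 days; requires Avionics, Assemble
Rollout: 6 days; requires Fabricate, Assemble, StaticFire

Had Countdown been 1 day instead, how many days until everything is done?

Baseline: Assemble→StaticFire→Rollout = 6+2+6 = 14 → 14 days.
The longest path through Countdown is only 13 days, so Countdown has float 1.
The critical path is still Assemble→StaticFire→Rollout; finish is now 14 days.

14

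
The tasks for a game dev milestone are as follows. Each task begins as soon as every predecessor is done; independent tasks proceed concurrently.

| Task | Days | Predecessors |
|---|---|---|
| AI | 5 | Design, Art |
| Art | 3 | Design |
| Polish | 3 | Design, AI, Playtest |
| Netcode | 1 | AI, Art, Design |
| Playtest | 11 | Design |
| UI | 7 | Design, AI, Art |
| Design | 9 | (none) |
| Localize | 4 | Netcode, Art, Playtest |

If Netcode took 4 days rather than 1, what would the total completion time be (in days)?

25

Actual critical path: Design→Art→AI→UI = 9+3+5+7 = 24 ⇒ 24 days.
The longest path through Netcode is only 22 days, so Netcode has float 2.
Now Design→Art→AI→Netcode→Localize = 9+3+5+4+4 = 25 is longest, so the finish becomes 25 days.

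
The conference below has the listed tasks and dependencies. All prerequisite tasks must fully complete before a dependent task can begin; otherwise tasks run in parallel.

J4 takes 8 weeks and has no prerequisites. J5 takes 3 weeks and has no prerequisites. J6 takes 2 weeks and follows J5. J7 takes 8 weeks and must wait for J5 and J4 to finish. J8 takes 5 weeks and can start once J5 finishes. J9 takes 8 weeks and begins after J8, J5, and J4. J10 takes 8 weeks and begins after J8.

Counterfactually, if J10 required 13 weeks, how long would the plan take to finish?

21

As given, the longest chain is J5→J8→J10 = 3+5+8 = 16, so the finish is 16 weeks.
J10 is on the critical path; changing it to 13 makes that path 21 weeks.
That remains the longest chain; total 21 weeks.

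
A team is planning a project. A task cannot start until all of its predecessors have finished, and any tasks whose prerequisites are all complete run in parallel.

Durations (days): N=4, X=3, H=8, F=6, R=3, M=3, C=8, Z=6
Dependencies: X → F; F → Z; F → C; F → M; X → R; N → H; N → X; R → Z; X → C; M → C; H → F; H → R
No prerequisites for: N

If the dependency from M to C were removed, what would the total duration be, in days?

Original critical path: N→H→F→M→C = 4+8+6+3+8 = 29 ⇒ 29 days.
Without M→C, C's earliest start moves from 21 to 18.
New critical path: N→H→F→C = 4+8+6+8 = 26 ⇒ 26 days.

26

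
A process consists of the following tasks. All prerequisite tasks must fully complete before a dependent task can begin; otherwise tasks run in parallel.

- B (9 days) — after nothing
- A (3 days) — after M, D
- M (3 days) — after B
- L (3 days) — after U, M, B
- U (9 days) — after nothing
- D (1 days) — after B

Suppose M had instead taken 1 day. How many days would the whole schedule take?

The binding path is B→M→L = 9+3+3 = 15; finish at 15 days.
Since M is critical, the -2 change carries straight to that chain (now 13 days).
The critical path is still B→M→L; finish is now 13 days.

13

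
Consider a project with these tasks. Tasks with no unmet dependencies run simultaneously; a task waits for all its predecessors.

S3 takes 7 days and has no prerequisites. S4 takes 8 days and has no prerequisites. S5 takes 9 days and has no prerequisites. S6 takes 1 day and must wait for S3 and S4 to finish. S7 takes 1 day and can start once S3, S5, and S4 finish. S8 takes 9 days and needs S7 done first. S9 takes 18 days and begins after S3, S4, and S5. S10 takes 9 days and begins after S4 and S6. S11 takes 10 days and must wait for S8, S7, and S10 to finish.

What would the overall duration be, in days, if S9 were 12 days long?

The binding path is S5→S7→S8→S11 = 9+1+9+10 = 29; finish at 29 days.
S9 has 2 days of float (longest path through it is 27).
The critical path is still S5→S7→S8→S11; finish is now 29 days.

29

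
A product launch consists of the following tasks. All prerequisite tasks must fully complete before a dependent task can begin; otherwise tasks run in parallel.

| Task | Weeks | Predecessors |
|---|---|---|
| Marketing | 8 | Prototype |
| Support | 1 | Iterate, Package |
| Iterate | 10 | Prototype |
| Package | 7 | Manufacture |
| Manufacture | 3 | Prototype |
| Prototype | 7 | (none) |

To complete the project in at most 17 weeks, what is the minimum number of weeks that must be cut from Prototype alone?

Current finish: 18 weeks; target: 17.
Prototype is on every critical path, so each week cut from Prototype cuts the finish by one (this holds down to a finish of 12).
Need 18 − 17 = 1 week off Prototype → Prototype becomes 6 weeks, finish becomes 17.

1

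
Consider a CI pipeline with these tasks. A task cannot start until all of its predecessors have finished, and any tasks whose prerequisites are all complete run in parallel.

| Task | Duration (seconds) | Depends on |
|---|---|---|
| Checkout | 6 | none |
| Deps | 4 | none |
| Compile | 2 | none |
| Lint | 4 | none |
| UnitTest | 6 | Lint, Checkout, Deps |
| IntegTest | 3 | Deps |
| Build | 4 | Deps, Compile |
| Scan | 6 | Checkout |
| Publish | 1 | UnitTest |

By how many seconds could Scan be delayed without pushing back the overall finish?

Checkout→UnitTest→Publish = 6+6+1 = 13 sets the makespan at 13 seconds.
Scan finishes as early as 12 and must finish by 13.
Float = 13 − 12 = 1.

1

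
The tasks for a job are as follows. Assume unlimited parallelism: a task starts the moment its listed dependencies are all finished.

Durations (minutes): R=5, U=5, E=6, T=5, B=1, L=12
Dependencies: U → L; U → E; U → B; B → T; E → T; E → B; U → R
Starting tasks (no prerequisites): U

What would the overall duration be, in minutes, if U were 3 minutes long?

15

As given, the longest chain is U→E→B→T = 5+6+1+5 = 17, so the finish is 17 minutes.
Since U is critical, the -2 change carries straight to that chain (now 15 minutes).
No other chain overtakes it, so the finish is 15 minutes.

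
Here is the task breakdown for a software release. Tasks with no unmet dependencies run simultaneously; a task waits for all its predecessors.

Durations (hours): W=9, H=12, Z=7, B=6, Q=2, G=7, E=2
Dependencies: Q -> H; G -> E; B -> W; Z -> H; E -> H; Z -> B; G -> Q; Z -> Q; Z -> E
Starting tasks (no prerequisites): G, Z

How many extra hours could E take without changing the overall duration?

1

The longest chain is Z→B→W = 7+6+9 = 22; overall finish 22 hours.
The longest chain containing E totals 21 hours.
Slack of E = 8 − 7 = 1 hour.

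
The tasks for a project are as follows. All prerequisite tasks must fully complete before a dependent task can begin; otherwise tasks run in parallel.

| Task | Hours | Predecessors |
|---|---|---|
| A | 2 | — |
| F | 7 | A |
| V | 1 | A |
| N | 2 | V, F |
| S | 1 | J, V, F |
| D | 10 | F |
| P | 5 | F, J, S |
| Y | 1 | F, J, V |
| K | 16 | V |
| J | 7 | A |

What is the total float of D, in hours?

0

The longest chain is A→F→D = 2+7+10 = 19; overall finish 19 hours.
D finishes as early as 19 and must finish by 19.
Slack of D = 9 − 9 = 0 hours.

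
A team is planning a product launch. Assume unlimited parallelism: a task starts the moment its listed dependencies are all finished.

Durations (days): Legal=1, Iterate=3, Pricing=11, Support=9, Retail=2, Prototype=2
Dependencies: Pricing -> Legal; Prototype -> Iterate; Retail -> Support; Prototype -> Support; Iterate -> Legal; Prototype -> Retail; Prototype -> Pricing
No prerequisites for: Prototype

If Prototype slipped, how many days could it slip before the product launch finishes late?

The longest chain is Prototype→Pricing→Legal = 2+11+1 = 14; overall finish 14 days.
Longest path through Prototype: 14 days (earliest finish 2, latest finish 2).
Float = 14 − 14 = 0.

0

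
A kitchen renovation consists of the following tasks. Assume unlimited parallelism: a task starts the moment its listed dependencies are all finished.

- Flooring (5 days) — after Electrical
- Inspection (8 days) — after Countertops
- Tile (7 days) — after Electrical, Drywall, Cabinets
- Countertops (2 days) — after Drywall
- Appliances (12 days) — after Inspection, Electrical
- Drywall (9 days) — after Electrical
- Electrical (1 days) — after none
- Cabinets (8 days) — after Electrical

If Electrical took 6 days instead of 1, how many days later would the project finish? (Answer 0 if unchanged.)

Baseline: Electrical→Drywall→Countertops→Inspection→Appliances = 1+9+2+8+12 = 32 → 32 days.
Since Electrical is critical, the +5 change carries straight to that chain (now 37 days).
That remains the longest chain; total 37 days.
Change in finish: 37 − 32 = +5 days.

5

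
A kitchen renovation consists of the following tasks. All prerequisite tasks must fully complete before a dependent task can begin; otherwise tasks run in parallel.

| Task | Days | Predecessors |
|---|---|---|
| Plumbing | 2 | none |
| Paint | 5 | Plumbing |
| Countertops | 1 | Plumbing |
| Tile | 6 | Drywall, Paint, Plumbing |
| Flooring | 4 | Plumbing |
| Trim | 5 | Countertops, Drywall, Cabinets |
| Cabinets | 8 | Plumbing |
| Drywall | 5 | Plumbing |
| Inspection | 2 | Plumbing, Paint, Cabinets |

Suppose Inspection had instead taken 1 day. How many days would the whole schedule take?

Baseline: Plumbing→Cabinets→Trim = 2+8+5 = 15 → 15 days.
Inspection is off the critical path — its longest chain is 12 days, giving 3 of slack.
No other chain overtakes it, so the finish is 15 days.

15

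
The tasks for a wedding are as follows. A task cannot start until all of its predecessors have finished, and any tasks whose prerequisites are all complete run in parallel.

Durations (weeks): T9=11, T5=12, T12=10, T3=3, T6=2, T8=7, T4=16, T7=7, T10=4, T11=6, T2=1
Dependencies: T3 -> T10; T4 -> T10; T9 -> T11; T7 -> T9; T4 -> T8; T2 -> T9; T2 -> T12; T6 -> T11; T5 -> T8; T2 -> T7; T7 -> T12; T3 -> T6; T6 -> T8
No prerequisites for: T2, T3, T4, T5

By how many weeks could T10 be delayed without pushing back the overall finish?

The longest chain is T2→T7→T9→T11 = 1+7+11+6 = 25; overall finish 25 weeks.
The longest chain containing T10 totals 20 weeks.
So T10 can slip 25 − 20 = 5 weeks.

5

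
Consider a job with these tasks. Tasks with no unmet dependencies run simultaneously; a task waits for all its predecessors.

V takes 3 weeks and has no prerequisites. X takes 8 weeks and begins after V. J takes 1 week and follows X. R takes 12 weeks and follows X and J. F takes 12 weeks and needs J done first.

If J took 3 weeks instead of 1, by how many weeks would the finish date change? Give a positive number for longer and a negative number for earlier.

Baseline: V→X→J→R = 3+8+1+12 = 24 → 24 weeks.
J is on the critical path; changing it to 3 makes that path 26 weeks.
The critical path is still V→X→J→R; finish is now 26 weeks.
Change in finish: 26 − 24 = +2 weeks.

2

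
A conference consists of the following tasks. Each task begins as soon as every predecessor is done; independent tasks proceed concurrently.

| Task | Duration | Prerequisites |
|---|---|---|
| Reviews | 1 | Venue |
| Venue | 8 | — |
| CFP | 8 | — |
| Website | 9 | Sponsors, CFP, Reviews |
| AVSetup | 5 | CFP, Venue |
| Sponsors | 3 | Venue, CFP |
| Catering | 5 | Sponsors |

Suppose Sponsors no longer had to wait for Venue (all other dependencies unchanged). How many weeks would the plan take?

Before: longest chain Venue→Sponsors→Website = 8+3+9 = 20, finish 20.
Dropping Venue→Sponsors doesn't change Sponsors's earliest start (8); another predecessor still binds.
The longest chain is now CFP→Sponsors→Website = 8+3+9 = 20, so the plan takes 20 weeks.

20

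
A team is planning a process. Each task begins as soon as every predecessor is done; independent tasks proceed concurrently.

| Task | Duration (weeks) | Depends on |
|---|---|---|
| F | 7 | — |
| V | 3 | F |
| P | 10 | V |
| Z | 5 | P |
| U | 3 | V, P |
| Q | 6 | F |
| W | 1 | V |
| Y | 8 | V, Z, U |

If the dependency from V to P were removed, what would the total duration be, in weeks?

With the dependency in place, F→V→P→Z→Y = 7+3+10+5+8 = 33 sets the finish at 33 weeks.
Without V→P, P's earliest start moves from 10 to 0.
After: P→Z→Y = 10+5+8 = 23 → 23 weeks.

23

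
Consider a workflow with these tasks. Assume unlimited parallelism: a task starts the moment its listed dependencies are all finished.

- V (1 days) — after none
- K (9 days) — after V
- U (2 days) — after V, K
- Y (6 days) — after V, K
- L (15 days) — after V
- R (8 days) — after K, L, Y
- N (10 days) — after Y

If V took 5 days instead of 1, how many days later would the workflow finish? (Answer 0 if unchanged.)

Critical path before the change: V→K→Y→N = 1+9+6+10 = 26 giving 26 days.
V lies on that path, so at 5 days the path becomes 30 days.
The critical path is still V→K→Y→N; finish is now 30 days.
Change in finish: 30 − 26 = +4 days.

4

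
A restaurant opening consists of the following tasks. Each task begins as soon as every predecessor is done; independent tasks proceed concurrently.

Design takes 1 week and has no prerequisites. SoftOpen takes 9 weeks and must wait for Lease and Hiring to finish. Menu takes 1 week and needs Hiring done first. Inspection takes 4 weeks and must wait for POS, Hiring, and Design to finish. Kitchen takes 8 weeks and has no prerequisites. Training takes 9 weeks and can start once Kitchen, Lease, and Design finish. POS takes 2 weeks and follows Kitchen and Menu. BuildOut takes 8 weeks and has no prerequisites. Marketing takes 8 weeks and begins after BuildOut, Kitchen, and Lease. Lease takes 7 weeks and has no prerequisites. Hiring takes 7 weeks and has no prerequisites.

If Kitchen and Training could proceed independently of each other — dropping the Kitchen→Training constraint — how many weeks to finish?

16

Before: longest chain Kitchen→Training = 8+9 = 17, finish 17.
Without Kitchen→Training, Training's earliest start moves from 8 to 7.
After: Lease→Training = 7+9 = 16 → 16 weeks.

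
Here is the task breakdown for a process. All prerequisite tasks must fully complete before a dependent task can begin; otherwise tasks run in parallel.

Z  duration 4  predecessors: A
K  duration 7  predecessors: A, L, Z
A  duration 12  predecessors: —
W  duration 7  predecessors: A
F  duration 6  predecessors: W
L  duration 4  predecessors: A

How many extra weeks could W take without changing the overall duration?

0

The longest chain is A→W→F = 12+7+6 = 25; overall finish 25 weeks.
Longest path through W: 25 weeks (earliest finish 19, latest finish 19).
So W can slip 19 − 19 = 0 weeks.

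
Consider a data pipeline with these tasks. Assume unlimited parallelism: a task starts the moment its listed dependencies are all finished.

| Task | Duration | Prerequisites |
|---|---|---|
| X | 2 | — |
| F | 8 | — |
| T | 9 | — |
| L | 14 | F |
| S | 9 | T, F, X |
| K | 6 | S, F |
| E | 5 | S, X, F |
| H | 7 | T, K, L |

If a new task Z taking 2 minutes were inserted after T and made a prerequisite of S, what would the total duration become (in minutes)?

Originally the job takes 31 minutes.
With Z inserted, S now waits for max(T, F, X, Z).
New critical path: T→Z→S→K→H = 9+2+9+6+7 = 33 ⇒ 33 minutes.

33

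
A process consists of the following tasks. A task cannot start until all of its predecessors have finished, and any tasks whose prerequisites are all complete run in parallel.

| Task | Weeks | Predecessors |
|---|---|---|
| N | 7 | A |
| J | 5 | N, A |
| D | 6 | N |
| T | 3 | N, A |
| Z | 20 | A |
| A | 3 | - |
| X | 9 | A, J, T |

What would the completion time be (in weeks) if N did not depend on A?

Before: longest chain A→N→J→X = 3+7+5+9 = 24, finish 24.
Without A→N, N's earliest start moves from 3 to 0.
New critical path: A→Z = 3+20 = 23 ⇒ 23 weeks.

23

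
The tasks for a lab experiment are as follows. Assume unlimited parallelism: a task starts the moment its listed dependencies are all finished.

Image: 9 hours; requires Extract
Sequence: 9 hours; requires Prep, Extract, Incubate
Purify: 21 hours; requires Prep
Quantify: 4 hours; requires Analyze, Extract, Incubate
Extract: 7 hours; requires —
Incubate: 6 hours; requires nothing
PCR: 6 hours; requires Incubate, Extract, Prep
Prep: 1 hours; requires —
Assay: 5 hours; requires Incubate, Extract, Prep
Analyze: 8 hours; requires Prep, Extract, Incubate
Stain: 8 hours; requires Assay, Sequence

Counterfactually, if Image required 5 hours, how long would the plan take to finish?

24

Actual critical path: Extract→Sequence→Stain = 7+9+8 = 24 ⇒ 24 hours.
Image is off the critical path — its longest chain is 16 hours, giving 8 of slack.
The critical path is still Extract→Sequence→Stain; finish is now 24 hours.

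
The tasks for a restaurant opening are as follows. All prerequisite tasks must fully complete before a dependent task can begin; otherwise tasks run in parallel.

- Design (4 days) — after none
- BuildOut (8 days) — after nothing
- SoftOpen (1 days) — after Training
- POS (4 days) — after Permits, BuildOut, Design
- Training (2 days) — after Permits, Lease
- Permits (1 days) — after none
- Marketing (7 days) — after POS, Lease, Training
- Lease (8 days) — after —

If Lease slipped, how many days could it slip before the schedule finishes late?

2

The longest chain is BuildOut→POS→Marketing = 8+4+7 = 19; overall finish 19 days.
Lease finishes as early as 8 and must finish by 10.
Slack of Lease = 2 − 0 = 2 days.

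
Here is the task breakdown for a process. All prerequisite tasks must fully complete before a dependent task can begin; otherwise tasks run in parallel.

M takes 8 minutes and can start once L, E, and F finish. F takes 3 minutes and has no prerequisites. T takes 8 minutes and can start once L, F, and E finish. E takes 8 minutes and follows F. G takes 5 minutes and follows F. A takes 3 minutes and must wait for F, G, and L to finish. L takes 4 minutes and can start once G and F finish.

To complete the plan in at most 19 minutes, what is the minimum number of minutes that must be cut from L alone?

1

Current finish: 20 minutes; target: 19.
L is on every critical path, so each minute cut from L cuts the finish by one (this holds down to a finish of 19).
Need 20 − 19 = 1 minute off L → L becomes 3 minutes, finish becomes 19.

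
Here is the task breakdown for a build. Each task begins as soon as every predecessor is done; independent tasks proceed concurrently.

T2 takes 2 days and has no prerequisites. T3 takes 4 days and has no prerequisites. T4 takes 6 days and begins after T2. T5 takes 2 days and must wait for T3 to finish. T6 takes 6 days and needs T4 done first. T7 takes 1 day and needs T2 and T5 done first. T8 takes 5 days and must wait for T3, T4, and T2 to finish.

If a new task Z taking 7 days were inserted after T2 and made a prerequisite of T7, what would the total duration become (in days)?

Originally the build takes 14 days.
With Z inserted, T7 now waits for max(T2, T5, Z).
New critical path: T2→T4→T6 = 2+6+6 = 14 ⇒ 14 days.

14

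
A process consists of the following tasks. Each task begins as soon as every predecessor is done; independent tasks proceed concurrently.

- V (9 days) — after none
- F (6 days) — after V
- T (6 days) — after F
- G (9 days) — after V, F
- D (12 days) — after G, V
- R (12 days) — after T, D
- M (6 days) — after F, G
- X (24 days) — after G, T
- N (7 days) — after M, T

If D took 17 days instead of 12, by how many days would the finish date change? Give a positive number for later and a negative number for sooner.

5

As given, the longest chain is V→F→G→D→R = 9+6+9+12+12 = 48, so the finish is 48 days.
D is on the critical path; changing it to 17 makes that path 53 days.
The critical path is still V→F→G→D→R; finish is now 53 days.
Change in finish: 53 − 48 = +5 days.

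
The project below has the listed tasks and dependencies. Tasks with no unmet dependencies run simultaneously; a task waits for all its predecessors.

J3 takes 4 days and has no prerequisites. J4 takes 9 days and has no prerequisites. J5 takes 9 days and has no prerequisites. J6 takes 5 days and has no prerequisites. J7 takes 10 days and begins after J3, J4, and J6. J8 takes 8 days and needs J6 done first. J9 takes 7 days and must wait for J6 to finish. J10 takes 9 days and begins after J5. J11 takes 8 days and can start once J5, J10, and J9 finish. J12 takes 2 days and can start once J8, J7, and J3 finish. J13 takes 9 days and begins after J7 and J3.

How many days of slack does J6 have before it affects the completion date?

4

J4→J7→J13 = 9+10+9 = 28 sets the makespan at 28 days.
J6 finishes as early as 5 and must finish by 9.
Float = 28 − 24 = 4.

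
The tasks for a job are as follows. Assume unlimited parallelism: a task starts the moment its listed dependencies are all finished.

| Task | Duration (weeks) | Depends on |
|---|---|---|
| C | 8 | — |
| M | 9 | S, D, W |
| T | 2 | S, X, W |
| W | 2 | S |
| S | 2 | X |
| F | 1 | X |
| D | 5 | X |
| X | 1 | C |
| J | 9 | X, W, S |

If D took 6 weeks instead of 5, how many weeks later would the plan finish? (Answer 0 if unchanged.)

The binding path is C→X→D→M = 8+1+5+9 = 23; finish at 23 weeks.
Since D is critical, the +1 change carries straight to that chain (now 24 weeks).
That remains the longest chain; total 24 weeks.
Change in finish: 24 − 23 = +1 weeks.

1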